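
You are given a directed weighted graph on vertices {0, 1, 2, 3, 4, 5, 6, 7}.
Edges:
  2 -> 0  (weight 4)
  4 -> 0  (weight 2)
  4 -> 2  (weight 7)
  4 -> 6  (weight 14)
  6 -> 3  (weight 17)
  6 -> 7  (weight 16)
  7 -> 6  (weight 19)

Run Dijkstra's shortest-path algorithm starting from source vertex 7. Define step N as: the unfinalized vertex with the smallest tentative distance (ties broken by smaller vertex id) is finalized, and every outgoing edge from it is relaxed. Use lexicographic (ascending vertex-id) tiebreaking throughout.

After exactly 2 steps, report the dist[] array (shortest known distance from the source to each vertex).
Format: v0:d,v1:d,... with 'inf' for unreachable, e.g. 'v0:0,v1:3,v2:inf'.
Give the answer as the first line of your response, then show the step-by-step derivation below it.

v0:inf,v1:inf,v2:inf,v3:36,v4:inf,v5:inf,v6:19,v7:0

step 1: dist = v0:inf,v1:inf,v2:inf,v3:inf,v4:inf,v5:inf,v6:19,v7:0
step 2: dist = v0:inf,v1:inf,v2:inf,v3:36,v4:inf,v5:inf,v6:19,v7:0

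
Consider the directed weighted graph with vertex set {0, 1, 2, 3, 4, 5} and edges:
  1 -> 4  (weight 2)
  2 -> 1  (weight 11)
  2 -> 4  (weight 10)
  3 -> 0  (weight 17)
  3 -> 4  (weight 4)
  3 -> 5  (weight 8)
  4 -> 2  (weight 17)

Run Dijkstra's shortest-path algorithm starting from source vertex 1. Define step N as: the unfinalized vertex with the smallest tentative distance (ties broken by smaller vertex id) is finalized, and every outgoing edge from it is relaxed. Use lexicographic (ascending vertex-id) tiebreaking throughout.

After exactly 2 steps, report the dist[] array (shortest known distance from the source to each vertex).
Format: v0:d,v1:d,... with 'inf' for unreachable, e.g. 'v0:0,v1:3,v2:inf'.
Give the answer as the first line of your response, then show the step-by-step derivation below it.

v0:inf,v1:0,v2:19,v3:inf,v4:2,v5:inf

step 1: dist = v0:inf,v1:0,v2:inf,v3:inf,v4:2,v5:inf
step 2: dist = v0:inf,v1:0,v2:19,v3:inf,v4:2,v5:inf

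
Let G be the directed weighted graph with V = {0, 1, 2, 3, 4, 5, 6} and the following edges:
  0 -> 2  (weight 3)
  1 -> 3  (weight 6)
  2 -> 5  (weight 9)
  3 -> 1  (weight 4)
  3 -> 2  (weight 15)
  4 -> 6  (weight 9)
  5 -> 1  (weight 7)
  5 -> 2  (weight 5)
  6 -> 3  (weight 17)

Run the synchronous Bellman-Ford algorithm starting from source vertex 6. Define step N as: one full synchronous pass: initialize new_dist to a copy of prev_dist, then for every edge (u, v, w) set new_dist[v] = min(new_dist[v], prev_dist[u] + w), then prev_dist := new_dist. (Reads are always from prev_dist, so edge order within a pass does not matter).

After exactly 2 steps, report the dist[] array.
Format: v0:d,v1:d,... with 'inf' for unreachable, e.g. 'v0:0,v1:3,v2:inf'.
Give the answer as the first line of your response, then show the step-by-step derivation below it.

v0:inf,v1:21,v2:32,v3:17,v4:inf,v5:inf,v6:0

step 1: dist = v0:inf,v1:inf,v2:inf,v3:17,v4:inf,v5:inf,v6:0
step 2: dist = v0:inf,v1:21,v2:32,v3:17,v4:inf,v5:inf,v6:0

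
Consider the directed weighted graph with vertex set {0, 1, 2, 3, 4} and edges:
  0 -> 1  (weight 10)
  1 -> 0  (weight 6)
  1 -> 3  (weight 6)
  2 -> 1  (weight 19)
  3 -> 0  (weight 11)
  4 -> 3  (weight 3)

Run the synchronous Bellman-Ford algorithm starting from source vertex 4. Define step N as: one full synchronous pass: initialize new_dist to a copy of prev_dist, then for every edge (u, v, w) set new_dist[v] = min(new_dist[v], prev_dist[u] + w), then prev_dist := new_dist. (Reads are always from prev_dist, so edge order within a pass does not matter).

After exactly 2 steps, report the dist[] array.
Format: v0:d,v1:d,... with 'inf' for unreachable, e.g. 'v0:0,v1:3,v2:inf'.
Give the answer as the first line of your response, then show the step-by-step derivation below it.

v0:14,v1:inf,v2:inf,v3:3,v4:0

step 1: dist = v0:inf,v1:inf,v2:inf,v3:3,v4:0
step 2: dist = v0:14,v1:inf,v2:inf,v3:3,v4:0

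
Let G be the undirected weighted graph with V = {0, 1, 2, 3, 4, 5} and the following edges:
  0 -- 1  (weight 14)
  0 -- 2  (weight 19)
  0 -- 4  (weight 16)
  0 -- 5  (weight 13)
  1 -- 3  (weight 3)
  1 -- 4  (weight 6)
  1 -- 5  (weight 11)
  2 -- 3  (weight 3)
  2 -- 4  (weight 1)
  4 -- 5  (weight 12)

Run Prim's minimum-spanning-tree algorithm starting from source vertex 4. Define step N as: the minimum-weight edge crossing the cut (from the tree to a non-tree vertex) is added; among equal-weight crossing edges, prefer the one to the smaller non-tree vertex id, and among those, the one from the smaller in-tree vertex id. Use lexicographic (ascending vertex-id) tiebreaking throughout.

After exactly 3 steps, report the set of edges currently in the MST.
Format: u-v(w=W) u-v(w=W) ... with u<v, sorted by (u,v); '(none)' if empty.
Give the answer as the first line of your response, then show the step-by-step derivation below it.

1-3(w=3) 2-3(w=3) 2-4(w=1)

step 1: add edge 2-4 (w=1); MST = {2-4(w=1)}
step 2: add edge 2-3 (w=3); MST = {2-3(w=3) 2-4(w=1)}
step 3: add edge 1-3 (w=3); MST = {1-3(w=3) 2-3(w=3) 2-4(w=1)}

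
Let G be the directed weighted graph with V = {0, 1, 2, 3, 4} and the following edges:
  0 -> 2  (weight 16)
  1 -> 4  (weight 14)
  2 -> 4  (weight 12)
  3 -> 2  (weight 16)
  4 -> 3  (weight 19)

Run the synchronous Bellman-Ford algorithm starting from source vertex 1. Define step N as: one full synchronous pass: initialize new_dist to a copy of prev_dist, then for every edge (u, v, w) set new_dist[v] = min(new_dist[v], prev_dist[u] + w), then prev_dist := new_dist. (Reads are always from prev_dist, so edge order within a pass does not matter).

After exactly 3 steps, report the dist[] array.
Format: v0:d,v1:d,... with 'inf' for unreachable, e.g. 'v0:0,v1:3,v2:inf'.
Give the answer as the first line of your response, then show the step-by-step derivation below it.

v0:inf,v1:0,v2:49,v3:33,v4:14

step 1: dist = v0:inf,v1:0,v2:inf,v3:inf,v4:14
step 2: dist = v0:inf,v1:0,v2:inf,v3:33,v4:14
step 3: dist = v0:inf,v1:0,v2:49,v3:33,v4:14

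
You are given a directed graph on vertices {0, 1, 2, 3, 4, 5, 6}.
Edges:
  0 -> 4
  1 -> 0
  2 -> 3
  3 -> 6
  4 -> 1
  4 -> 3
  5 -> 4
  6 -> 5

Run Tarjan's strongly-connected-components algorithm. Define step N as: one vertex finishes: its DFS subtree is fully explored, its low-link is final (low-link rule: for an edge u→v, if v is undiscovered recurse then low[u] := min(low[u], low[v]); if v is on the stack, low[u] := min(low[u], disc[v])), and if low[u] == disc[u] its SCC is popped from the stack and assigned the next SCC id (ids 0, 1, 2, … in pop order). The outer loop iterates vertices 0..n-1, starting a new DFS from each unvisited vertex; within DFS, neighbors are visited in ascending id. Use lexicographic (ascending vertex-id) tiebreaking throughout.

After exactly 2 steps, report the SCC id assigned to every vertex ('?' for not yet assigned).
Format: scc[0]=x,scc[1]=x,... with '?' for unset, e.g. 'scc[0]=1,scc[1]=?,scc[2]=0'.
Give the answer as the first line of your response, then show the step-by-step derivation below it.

scc[0]=?,scc[1]=?,scc[2]=?,scc[3]=?,scc[4]=?,scc[5]=?,scc[6]=?

step 1: low=(low[0]=0,low[1]=0,low[2]=?,low[3]=?,low[4]=1,low[5]=?,low[6]=?); scc=(scc[0]=?,scc[1]=?,scc[2]=?,scc[3]=?,scc[4]=?,scc[5]=?,scc[6]=?)
step 2: low=(low[0]=0,low[1]=0,low[2]=?,low[3]=3,low[4]=0,low[5]=1,low[6]=4); scc=(scc[0]=?,scc[1]=?,scc[2]=?,scc[3]=?,scc[4]=?,scc[5]=?,scc[6]=?)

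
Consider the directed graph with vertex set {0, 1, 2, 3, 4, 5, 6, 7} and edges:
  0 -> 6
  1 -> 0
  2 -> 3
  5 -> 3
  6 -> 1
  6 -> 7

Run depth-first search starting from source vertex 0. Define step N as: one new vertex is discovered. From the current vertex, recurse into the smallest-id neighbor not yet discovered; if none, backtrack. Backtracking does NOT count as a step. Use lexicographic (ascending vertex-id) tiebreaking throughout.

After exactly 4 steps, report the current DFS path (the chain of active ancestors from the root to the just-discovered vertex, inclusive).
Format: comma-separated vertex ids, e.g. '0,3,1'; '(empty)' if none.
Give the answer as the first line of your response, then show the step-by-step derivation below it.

0,6,7

step 1: discover 0; path=0; order=0
step 2: discover 6; path=0>6; order=0,6
step 3: discover 1; path=0>6>1; order=0,6,1
step 4: discover 7; path=0>6>7; order=0,6,1,7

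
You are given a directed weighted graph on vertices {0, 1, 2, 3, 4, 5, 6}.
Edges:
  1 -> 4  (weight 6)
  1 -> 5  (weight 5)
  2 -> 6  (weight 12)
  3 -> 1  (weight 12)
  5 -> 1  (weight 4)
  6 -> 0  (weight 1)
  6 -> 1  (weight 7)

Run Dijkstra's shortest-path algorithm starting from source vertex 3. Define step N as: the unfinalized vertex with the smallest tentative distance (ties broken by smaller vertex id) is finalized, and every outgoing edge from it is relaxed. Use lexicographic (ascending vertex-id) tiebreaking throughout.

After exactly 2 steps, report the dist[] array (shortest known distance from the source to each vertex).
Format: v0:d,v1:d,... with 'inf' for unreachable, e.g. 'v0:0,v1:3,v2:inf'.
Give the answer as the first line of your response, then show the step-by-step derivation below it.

v0:inf,v1:12,v2:inf,v3:0,v4:18,v5:17,v6:inf

step 1: dist = v0:inf,v1:12,v2:inf,v3:0,v4:inf,v5:inf,v6:inf
step 2: dist = v0:inf,v1:12,v2:inf,v3:0,v4:18,v5:17,v6:inf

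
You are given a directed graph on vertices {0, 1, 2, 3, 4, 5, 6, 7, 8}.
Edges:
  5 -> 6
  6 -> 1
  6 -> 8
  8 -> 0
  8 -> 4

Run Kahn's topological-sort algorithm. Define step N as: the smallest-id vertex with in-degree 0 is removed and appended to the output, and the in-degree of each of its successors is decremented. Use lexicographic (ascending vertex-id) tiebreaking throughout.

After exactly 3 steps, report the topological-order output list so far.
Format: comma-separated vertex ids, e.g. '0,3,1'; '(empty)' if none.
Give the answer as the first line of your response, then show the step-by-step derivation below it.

2,3,5

step 1: output 2; order=[2]; indeg=(1,1,0,0,1,0,1,0,1)
step 2: output 3; order=[2,3]; indeg=(1,1,0,0,1,0,1,0,1)
step 3: output 5; order=[2,3,5]; indeg=(1,1,0,0,1,0,0,0,1)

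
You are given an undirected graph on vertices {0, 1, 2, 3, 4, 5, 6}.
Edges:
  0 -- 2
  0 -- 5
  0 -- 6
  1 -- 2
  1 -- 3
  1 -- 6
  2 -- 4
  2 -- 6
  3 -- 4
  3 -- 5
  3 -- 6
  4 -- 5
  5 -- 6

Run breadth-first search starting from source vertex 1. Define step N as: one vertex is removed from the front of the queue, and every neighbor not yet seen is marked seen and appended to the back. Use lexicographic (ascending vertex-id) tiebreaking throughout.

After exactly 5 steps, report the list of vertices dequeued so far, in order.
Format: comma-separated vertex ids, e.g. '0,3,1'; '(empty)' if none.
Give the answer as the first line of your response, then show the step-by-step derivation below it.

1,2,3,6,0

step 1: dequeue 1; queue=[2,3,6]; order=1
step 2: dequeue 2; queue=[3,6,0,4]; order=1,2
step 3: dequeue 3; queue=[6,0,4,5]; order=1,2,3
step 4: dequeue 6; queue=[0,4,5]; order=1,2,3,6
step 5: dequeue 0; queue=[4,5]; order=1,2,3,6,0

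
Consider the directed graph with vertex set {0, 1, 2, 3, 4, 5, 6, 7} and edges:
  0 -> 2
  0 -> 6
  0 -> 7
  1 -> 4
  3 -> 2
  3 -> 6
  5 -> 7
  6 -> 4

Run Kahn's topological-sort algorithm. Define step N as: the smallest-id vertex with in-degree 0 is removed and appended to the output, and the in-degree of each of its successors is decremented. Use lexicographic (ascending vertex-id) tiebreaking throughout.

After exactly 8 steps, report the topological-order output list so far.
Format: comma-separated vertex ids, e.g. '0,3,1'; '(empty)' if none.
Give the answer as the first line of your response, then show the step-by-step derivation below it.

0,1,3,2,5,6,4,7

step 1: output 0; order=[0]; indeg=(0,0,1,0,2,0,1,1)
step 2: output 1; order=[0,1]; indeg=(0,0,1,0,1,0,1,1)
step 3: output 3; order=[0,1,3]; indeg=(0,0,0,0,1,0,0,1)
step 4: output 2; order=[0,1,3,2]; indeg=(0,0,0,0,1,0,0,1)
step 5: output 5; order=[0,1,3,2,5]; indeg=(0,0,0,0,1,0,0,0)
step 6: output 6; order=[0,1,3,2,5,6]; indeg=(0,0,0,0,0,0,0,0)
step 7: output 4; order=[0,1,3,2,5,6,4]; indeg=(0,0,0,0,0,0,0,0)
step 8: output 7; order=[0,1,3,2,5,6,4,7]; indeg=(0,0,0,0,0,0,0,0)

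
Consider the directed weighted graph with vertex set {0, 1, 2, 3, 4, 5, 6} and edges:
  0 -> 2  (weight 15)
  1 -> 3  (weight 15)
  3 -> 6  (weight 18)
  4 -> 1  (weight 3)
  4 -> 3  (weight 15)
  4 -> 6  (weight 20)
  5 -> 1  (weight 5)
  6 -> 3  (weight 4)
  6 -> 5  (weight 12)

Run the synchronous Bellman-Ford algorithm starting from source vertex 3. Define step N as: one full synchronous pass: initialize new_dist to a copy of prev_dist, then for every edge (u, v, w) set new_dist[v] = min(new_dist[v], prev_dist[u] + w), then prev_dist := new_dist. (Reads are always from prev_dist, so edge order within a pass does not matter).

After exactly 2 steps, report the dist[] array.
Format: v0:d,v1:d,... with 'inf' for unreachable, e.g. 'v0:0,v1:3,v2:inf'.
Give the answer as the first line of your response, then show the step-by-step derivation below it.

v0:inf,v1:inf,v2:inf,v3:0,v4:inf,v5:30,v6:18

step 1: dist = v0:inf,v1:inf,v2:inf,v3:0,v4:inf,v5:inf,v6:18
step 2: dist = v0:inf,v1:inf,v2:inf,v3:0,v4:inf,v5:30,v6:18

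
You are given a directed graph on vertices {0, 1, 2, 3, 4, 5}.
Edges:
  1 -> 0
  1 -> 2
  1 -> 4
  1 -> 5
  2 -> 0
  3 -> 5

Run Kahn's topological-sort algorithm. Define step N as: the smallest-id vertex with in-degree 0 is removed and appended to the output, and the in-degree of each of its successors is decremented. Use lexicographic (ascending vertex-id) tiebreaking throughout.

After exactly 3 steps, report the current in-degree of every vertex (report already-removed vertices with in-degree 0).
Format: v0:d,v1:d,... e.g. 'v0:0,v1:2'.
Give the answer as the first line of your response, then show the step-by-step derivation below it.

v0:0,v1:0,v2:0,v3:0,v4:0,v5:1

step 1: output 1; order=[1]; indeg=(1,0,0,0,0,1)
step 2: output 2; order=[1,2]; indeg=(0,0,0,0,0,1)
step 3: output 0; order=[1,2,0]; indeg=(0,0,0,0,0,1)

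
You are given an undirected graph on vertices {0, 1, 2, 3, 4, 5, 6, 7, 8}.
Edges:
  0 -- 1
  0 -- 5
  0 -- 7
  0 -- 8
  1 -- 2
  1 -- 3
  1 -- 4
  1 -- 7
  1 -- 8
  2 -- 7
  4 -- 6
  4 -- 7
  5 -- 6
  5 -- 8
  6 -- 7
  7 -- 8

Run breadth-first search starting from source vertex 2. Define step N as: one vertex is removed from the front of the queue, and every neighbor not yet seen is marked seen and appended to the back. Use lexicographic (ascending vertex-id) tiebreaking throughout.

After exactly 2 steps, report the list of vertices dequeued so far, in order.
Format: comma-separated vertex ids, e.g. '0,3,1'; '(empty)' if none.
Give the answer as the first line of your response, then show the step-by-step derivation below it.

2,1

step 1: dequeue 2; queue=[1,7]; order=2
step 2: dequeue 1; queue=[7,0,3,4,8]; order=2,1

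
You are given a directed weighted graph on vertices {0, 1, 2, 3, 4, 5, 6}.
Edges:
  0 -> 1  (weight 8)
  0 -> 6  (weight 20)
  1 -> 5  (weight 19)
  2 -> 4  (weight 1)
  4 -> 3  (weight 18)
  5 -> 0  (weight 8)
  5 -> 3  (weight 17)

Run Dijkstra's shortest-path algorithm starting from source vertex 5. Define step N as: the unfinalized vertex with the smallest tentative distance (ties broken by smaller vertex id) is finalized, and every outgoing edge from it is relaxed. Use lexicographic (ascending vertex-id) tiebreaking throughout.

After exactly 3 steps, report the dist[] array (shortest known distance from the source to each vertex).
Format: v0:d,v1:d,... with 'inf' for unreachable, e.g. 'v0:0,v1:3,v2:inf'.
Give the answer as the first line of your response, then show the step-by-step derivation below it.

v0:8,v1:16,v2:inf,v3:17,v4:inf,v5:0,v6:28

step 1: dist = v0:8,v1:inf,v2:inf,v3:17,v4:inf,v5:0,v6:inf
step 2: dist = v0:8,v1:16,v2:inf,v3:17,v4:inf,v5:0,v6:28
step 3: dist = v0:8,v1:16,v2:inf,v3:17,v4:inf,v5:0,v6:28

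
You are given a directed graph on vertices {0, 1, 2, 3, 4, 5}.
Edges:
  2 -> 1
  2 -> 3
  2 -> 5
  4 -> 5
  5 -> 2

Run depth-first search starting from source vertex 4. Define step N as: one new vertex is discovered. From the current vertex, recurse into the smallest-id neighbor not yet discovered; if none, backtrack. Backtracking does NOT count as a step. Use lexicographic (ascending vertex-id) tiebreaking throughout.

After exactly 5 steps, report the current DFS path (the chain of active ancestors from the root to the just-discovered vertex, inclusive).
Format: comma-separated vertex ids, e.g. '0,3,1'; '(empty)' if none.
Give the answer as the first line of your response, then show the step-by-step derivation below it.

4,5,2,3

step 1: discover 4; path=4; order=4
step 2: discover 5; path=4>5; order=4,5
step 3: discover 2; path=4>5>2; order=4,5,2
step 4: discover 1; path=4>5>2>1; order=4,5,2,1
step 5: discover 3; path=4>5>2>3; order=4,5,2,1,3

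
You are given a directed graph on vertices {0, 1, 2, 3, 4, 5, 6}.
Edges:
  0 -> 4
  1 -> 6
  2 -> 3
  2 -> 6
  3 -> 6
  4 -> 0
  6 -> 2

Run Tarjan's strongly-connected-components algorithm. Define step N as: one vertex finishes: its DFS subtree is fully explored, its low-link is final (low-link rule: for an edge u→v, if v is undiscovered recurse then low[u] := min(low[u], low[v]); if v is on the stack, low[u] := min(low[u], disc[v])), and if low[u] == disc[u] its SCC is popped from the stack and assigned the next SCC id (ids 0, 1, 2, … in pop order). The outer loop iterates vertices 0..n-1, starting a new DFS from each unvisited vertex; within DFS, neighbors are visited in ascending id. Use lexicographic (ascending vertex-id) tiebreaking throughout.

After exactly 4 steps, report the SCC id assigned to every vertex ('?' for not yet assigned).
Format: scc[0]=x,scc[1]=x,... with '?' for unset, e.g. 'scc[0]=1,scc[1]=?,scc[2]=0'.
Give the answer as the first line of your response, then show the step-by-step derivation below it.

scc[0]=0,scc[1]=?,scc[2]=?,scc[3]=?,scc[4]=0,scc[5]=?,scc[6]=?

step 1: low=(low[0]=0,low[1]=?,low[2]=?,low[3]=?,low[4]=0,low[5]=?,low[6]=?); scc=(scc[0]=?,scc[1]=?,scc[2]=?,scc[3]=?,scc[4]=?,scc[5]=?,scc[6]=?)
step 2: low=(low[0]=0,low[1]=?,low[2]=?,low[3]=?,low[4]=0,low[5]=?,low[6]=?); scc=(scc[0]=0,scc[1]=?,scc[2]=?,scc[3]=?,scc[4]=0,scc[5]=?,scc[6]=?)
step 3: low=(low[0]=0,low[1]=2,low[2]=4,low[3]=3,low[4]=0,low[5]=?,low[6]=3); scc=(scc[0]=0,scc[1]=?,scc[2]=?,scc[3]=?,scc[4]=0,scc[5]=?,scc[6]=?)
step 4: low=(low[0]=0,low[1]=2,low[2]=3,low[3]=3,low[4]=0,low[5]=?,low[6]=3); scc=(scc[0]=0,scc[1]=?,scc[2]=?,scc[3]=?,scc[4]=0,scc[5]=?,scc[6]=?)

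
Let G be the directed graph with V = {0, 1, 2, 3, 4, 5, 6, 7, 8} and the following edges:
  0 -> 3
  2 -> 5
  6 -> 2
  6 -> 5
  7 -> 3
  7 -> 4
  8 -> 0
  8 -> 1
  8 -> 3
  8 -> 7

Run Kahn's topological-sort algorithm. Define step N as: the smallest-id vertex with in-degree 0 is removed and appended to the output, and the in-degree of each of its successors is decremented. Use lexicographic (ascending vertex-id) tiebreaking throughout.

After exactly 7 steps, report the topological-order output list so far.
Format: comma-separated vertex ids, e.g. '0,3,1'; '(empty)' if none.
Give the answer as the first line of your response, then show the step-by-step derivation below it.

6,2,5,8,0,1,7

step 1: output 6; order=[6]; indeg=(1,1,0,3,1,1,0,1,0)
step 2: output 2; order=[6,2]; indeg=(1,1,0,3,1,0,0,1,0)
step 3: output 5; order=[6,2,5]; indeg=(1,1,0,3,1,0,0,1,0)
step 4: output 8; order=[6,2,5,8]; indeg=(0,0,0,2,1,0,0,0,0)
step 5: output 0; order=[6,2,5,8,0]; indeg=(0,0,0,1,1,0,0,0,0)
step 6: output 1; order=[6,2,5,8,0,1]; indeg=(0,0,0,1,1,0,0,0,0)
step 7: output 7; order=[6,2,5,8,0,1,7]; indeg=(0,0,0,0,0,0,0,0,0)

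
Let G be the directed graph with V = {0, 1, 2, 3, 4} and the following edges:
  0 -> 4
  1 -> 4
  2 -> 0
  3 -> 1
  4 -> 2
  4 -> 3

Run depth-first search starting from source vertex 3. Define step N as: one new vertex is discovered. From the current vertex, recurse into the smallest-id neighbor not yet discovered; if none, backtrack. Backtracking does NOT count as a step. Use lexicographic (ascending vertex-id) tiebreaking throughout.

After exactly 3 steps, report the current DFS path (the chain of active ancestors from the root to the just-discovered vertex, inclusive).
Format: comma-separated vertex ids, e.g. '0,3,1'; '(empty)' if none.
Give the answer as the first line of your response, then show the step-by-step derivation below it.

3,1,4

step 1: discover 3; path=3; order=3
step 2: discover 1; path=3>1; order=3,1
step 3: discover 4; path=3>1>4; order=3,1,4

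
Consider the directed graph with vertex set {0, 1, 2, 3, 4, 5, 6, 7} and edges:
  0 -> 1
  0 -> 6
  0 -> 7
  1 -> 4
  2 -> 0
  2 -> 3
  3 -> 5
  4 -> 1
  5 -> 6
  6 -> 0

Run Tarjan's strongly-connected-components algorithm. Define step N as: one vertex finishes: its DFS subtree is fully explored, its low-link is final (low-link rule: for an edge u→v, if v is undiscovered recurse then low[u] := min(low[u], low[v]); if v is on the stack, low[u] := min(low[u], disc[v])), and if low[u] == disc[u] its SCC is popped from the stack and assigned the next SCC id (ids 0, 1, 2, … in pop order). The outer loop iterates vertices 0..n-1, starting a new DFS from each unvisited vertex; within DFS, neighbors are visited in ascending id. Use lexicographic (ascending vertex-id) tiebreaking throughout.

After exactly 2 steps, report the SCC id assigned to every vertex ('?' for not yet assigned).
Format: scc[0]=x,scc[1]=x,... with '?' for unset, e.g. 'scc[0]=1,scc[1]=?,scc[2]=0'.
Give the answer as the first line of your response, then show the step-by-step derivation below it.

scc[0]=?,scc[1]=0,scc[2]=?,scc[3]=?,scc[4]=0,scc[5]=?,scc[6]=?,scc[7]=?

step 1: low=(low[0]=0,low[1]=1,low[2]=?,low[3]=?,low[4]=1,low[5]=?,low[6]=?,low[7]=?); scc=(scc[0]=?,scc[1]=?,scc[2]=?,scc[3]=?,scc[4]=?,scc[5]=?,scc[6]=?,scc[7]=?)
step 2: low=(low[0]=0,low[1]=1,low[2]=?,low[3]=?,low[4]=1,low[5]=?,low[6]=?,low[7]=?); scc=(scc[0]=?,scc[1]=0,scc[2]=?,scc[3]=?,scc[4]=0,scc[5]=?,scc[6]=?,scc[7]=?)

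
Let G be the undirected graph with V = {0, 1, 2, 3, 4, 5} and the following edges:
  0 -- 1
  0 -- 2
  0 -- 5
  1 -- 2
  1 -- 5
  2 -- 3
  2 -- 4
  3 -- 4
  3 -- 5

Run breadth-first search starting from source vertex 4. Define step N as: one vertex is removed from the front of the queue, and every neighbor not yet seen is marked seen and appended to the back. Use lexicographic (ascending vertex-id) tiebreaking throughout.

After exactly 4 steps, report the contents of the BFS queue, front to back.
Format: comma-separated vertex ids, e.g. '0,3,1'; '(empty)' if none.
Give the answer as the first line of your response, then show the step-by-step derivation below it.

1,5

step 1: dequeue 4; queue=[2,3]; order=4
step 2: dequeue 2; queue=[3,0,1]; order=4,2
step 3: dequeue 3; queue=[0,1,5]; order=4,2,3
step 4: dequeue 0; queue=[1,5]; order=4,2,3,0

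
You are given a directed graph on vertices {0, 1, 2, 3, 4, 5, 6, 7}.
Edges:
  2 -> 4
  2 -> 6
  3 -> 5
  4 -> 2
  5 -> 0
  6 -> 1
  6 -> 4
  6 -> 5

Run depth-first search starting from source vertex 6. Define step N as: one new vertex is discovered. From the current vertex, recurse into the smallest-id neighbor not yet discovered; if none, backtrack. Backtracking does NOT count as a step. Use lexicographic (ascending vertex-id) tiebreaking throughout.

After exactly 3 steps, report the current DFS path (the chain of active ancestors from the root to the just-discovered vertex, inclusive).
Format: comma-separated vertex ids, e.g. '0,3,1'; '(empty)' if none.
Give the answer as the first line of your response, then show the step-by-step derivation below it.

6,4

step 1: discover 6; path=6; order=6
step 2: discover 1; path=6>1; order=6,1
step 3: discover 4; path=6>4; order=6,1,4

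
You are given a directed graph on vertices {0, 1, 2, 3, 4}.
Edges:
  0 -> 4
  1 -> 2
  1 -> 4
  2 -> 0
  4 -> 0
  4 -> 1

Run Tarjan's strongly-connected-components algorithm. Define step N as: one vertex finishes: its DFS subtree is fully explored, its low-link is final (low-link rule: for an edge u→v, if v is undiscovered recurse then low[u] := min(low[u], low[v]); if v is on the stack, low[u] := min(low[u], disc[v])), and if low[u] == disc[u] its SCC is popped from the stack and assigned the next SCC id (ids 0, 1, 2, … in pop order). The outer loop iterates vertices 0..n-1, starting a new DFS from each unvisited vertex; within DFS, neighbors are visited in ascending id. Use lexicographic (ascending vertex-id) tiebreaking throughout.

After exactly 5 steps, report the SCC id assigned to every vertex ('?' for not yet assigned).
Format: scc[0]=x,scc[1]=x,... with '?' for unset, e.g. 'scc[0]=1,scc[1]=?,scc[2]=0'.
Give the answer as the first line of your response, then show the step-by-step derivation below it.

scc[0]=0,scc[1]=0,scc[2]=0,scc[3]=1,scc[4]=0

step 1: low=(low[0]=0,low[1]=2,low[2]=0,low[3]=?,low[4]=0); scc=(scc[0]=?,scc[1]=?,scc[2]=?,scc[3]=?,scc[4]=?)
step 2: low=(low[0]=0,low[1]=0,low[2]=0,low[3]=?,low[4]=0); scc=(scc[0]=?,scc[1]=?,scc[2]=?,scc[3]=?,scc[4]=?)
step 3: low=(low[0]=0,low[1]=0,low[2]=0,low[3]=?,low[4]=0); scc=(scc[0]=?,scc[1]=?,scc[2]=?,scc[3]=?,scc[4]=?)
step 4: low=(low[0]=0,low[1]=0,low[2]=0,low[3]=?,low[4]=0); scc=(scc[0]=0,scc[1]=0,scc[2]=0,scc[3]=?,scc[4]=0)
step 5: low=(low[0]=0,low[1]=0,low[2]=0,low[3]=4,low[4]=0); scc=(scc[0]=0,scc[1]=0,scc[2]=0,scc[3]=1,scc[4]=0)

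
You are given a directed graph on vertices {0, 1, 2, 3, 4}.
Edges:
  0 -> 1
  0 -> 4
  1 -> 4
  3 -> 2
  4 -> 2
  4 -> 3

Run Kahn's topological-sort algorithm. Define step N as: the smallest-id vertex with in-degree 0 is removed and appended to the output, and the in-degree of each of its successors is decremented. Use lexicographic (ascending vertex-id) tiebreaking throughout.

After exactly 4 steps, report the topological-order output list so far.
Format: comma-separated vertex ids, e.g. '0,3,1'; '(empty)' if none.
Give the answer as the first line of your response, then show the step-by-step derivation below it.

0,1,4,3

step 1: output 0; order=[0]; indeg=(0,0,2,1,1)
step 2: output 1; order=[0,1]; indeg=(0,0,2,1,0)
step 3: output 4; order=[0,1,4]; indeg=(0,0,1,0,0)
step 4: output 3; order=[0,1,4,3]; indeg=(0,0,0,0,0)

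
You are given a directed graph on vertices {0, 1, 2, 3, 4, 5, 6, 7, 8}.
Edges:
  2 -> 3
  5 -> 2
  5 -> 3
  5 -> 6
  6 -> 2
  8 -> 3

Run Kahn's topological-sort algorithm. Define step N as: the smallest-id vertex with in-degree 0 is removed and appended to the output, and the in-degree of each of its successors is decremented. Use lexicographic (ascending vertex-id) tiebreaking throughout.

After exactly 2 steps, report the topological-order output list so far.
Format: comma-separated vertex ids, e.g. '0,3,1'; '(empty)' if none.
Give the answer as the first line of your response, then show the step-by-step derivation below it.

0,1

step 1: output 0; order=[0]; indeg=(0,0,2,3,0,0,1,0,0)
step 2: output 1; order=[0,1]; indeg=(0,0,2,3,0,0,1,0,0)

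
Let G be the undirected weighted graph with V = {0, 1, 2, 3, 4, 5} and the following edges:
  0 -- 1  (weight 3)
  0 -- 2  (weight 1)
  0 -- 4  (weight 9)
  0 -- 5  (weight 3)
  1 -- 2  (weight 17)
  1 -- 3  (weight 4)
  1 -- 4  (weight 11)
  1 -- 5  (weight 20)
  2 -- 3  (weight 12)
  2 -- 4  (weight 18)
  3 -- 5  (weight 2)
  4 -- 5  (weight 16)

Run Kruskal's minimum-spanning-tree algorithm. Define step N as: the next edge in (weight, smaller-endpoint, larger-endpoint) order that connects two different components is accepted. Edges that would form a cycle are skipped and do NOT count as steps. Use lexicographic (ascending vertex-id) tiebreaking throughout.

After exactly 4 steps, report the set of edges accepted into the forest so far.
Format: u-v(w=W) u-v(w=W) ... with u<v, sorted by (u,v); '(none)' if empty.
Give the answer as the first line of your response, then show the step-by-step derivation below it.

0-1(w=3) 0-2(w=1) 0-5(w=3) 3-5(w=2)

step 1: add edge 0-2 (w=1); MST = {0-2(w=1)}
step 2: add edge 3-5 (w=2); MST = {0-2(w=1) 3-5(w=2)}
step 3: add edge 0-1 (w=3); MST = {0-1(w=3) 0-2(w=1) 3-5(w=2)}
step 4: add edge 0-5 (w=3); MST = {0-1(w=3) 0-2(w=1) 0-5(w=3) 3-5(w=2)}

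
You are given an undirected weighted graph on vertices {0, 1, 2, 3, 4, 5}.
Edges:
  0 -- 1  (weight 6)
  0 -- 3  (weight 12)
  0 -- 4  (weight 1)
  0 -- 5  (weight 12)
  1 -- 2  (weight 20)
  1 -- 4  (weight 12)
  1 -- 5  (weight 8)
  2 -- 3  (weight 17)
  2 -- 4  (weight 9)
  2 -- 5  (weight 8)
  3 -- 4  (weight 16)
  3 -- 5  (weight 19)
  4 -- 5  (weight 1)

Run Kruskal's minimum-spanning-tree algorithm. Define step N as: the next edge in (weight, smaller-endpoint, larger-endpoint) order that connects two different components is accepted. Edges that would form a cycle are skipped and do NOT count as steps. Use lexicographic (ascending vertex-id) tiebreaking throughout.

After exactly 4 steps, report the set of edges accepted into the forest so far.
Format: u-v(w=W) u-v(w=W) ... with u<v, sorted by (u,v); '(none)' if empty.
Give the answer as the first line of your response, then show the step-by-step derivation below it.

0-1(w=6) 0-4(w=1) 2-5(w=8) 4-5(w=1)

step 1: add edge 0-4 (w=1); MST = {0-4(w=1)}
step 2: add edge 4-5 (w=1); MST = {0-4(w=1) 4-5(w=1)}
step 3: add edge 0-1 (w=6); MST = {0-1(w=6) 0-4(w=1) 4-5(w=1)}
step 4: add edge 2-5 (w=8); MST = {0-1(w=6) 0-4(w=1) 2-5(w=8) 4-5(w=1)}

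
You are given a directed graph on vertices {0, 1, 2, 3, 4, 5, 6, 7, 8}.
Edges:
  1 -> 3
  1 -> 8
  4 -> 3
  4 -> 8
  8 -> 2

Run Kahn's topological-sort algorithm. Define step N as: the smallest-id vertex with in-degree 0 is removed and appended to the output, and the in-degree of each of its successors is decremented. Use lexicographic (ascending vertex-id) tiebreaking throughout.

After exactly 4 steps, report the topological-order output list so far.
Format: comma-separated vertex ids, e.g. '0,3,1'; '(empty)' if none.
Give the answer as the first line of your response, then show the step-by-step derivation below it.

0,1,4,3

step 1: output 0; order=[0]; indeg=(0,0,1,2,0,0,0,0,2)
step 2: output 1; order=[0,1]; indeg=(0,0,1,1,0,0,0,0,1)
step 3: output 4; order=[0,1,4]; indeg=(0,0,1,0,0,0,0,0,0)
step 4: output 3; order=[0,1,4,3]; indeg=(0,0,1,0,0,0,0,0,0)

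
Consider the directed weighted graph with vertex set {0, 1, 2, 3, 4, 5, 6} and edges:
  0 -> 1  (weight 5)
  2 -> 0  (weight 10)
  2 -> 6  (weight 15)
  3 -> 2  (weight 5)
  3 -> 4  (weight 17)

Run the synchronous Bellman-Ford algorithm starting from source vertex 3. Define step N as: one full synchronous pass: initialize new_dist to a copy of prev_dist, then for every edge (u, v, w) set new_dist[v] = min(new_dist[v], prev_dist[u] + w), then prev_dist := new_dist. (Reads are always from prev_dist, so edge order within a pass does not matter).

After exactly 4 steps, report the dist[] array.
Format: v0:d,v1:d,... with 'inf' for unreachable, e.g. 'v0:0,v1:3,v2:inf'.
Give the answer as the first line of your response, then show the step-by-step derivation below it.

v0:15,v1:20,v2:5,v3:0,v4:17,v5:inf,v6:20

step 1: dist = v0:inf,v1:inf,v2:5,v3:0,v4:17,v5:inf,v6:inf
step 2: dist = v0:15,v1:inf,v2:5,v3:0,v4:17,v5:inf,v6:20
step 3: dist = v0:15,v1:20,v2:5,v3:0,v4:17,v5:inf,v6:20
step 4: dist = v0:15,v1:20,v2:5,v3:0,v4:17,v5:inf,v6:20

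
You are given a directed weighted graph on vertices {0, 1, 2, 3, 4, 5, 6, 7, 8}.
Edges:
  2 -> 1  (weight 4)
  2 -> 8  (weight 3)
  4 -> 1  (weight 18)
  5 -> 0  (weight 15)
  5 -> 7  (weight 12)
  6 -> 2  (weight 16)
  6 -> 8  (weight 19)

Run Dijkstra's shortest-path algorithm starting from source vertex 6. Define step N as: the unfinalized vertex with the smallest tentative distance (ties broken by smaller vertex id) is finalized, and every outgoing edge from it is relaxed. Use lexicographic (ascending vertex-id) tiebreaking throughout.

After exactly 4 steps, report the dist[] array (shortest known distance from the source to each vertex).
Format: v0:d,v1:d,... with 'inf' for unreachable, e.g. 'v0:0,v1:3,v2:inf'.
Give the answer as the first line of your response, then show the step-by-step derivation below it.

v0:inf,v1:20,v2:16,v3:inf,v4:inf,v5:inf,v6:0,v7:inf,v8:19

step 1: dist = v0:inf,v1:inf,v2:16,v3:inf,v4:inf,v5:inf,v6:0,v7:inf,v8:19
step 2: dist = v0:inf,v1:20,v2:16,v3:inf,v4:inf,v5:inf,v6:0,v7:inf,v8:19
step 3: dist = v0:inf,v1:20,v2:16,v3:inf,v4:inf,v5:inf,v6:0,v7:inf,v8:19
step 4: dist = v0:inf,v1:20,v2:16,v3:inf,v4:inf,v5:inf,v6:0,v7:inf,v8:19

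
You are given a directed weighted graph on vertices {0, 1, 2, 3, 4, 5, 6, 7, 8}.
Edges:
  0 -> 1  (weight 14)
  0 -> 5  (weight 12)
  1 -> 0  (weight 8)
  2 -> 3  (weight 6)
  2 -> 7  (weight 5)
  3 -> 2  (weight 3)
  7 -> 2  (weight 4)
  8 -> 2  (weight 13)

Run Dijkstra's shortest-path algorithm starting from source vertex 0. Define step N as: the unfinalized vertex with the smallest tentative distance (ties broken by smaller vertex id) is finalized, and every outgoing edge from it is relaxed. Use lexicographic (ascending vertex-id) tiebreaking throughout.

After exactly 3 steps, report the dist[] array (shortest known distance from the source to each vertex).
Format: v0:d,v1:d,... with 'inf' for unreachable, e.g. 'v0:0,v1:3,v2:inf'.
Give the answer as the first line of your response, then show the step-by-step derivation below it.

v0:0,v1:14,v2:inf,v3:inf,v4:inf,v5:12,v6:inf,v7:inf,v8:inf

step 1: dist = v0:0,v1:14,v2:inf,v3:inf,v4:inf,v5:12,v6:inf,v7:inf,v8:inf
step 2: dist = v0:0,v1:14,v2:inf,v3:inf,v4:inf,v5:12,v6:inf,v7:inf,v8:inf
step 3: dist = v0:0,v1:14,v2:inf,v3:inf,v4:inf,v5:12,v6:inf,v7:inf,v8:inf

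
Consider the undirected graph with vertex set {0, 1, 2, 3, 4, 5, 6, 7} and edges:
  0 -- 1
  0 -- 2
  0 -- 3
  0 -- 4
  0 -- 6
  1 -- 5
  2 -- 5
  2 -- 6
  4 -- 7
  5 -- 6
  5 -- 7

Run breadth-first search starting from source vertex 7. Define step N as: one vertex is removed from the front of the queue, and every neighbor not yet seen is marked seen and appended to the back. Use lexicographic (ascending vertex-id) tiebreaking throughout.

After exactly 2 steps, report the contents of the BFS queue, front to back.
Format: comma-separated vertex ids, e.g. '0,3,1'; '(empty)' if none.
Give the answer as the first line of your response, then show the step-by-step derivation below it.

5,0

step 1: dequeue 7; queue=[4,5]; order=7
step 2: dequeue 4; queue=[5,0]; order=7,4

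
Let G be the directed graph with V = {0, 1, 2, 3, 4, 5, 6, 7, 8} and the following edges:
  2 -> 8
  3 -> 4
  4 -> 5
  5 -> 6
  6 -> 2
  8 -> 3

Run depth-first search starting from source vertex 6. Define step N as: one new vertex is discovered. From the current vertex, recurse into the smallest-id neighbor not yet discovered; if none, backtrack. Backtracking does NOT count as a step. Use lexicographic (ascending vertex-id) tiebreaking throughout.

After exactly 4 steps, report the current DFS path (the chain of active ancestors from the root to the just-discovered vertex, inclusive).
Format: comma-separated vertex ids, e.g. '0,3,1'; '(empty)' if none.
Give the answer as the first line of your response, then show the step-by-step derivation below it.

6,2,8,3

step 1: discover 6; path=6; order=6
step 2: discover 2; path=6>2; order=6,2
step 3: discover 8; path=6>2>8; order=6,2,8
step 4: discover 3; path=6>2>8>3; order=6,2,8,3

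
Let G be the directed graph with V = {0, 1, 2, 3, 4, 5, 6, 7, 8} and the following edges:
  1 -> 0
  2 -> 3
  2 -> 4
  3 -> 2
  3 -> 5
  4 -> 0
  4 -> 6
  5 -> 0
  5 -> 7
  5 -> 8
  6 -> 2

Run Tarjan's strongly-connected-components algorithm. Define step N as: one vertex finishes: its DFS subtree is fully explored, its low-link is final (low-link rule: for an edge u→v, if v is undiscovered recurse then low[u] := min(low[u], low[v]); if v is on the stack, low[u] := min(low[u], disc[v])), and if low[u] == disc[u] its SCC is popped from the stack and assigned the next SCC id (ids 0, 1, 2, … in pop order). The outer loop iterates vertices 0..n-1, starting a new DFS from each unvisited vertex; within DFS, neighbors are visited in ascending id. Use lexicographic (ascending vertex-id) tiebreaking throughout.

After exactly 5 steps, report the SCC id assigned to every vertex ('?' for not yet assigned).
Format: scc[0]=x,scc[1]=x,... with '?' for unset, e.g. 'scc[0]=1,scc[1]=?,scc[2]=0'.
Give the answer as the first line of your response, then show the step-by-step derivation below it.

scc[0]=0,scc[1]=1,scc[2]=?,scc[3]=?,scc[4]=?,scc[5]=4,scc[6]=?,scc[7]=2,scc[8]=3

step 1: low=(low[0]=0,low[1]=?,low[2]=?,low[3]=?,low[4]=?,low[5]=?,low[6]=?,low[7]=?,low[8]=?); scc=(scc[0]=0,scc[1]=?,scc[2]=?,scc[3]=?,scc[4]=?,scc[5]=?,scc[6]=?,scc[7]=?,scc[8]=?)
step 2: low=(low[0]=0,low[1]=1,low[2]=?,low[3]=?,low[4]=?,low[5]=?,low[6]=?,low[7]=?,low[8]=?); scc=(scc[0]=0,scc[1]=1,scc[2]=?,scc[3]=?,scc[4]=?,scc[5]=?,scc[6]=?,scc[7]=?,scc[8]=?)
step 3: low=(low[0]=0,low[1]=1,low[2]=2,low[3]=2,low[4]=?,low[5]=4,low[6]=?,low[7]=5,low[8]=?); scc=(scc[0]=0,scc[1]=1,scc[2]=?,scc[3]=?,scc[4]=?,scc[5]=?,scc[6]=?,scc[7]=2,scc[8]=?)
step 4: low=(low[0]=0,low[1]=1,low[2]=2,low[3]=2,low[4]=?,low[5]=4,low[6]=?,low[7]=5,low[8]=6); scc=(scc[0]=0,scc[1]=1,scc[2]=?,scc[3]=?,scc[4]=?,scc[5]=?,scc[6]=?,scc[7]=2,scc[8]=3)
step 5: low=(low[0]=0,low[1]=1,low[2]=2,low[3]=2,low[4]=?,low[5]=4,low[6]=?,low[7]=5,low[8]=6); scc=(scc[0]=0,scc[1]=1,scc[2]=?,scc[3]=?,scc[4]=?,scc[5]=4,scc[6]=?,scc[7]=2,scc[8]=3)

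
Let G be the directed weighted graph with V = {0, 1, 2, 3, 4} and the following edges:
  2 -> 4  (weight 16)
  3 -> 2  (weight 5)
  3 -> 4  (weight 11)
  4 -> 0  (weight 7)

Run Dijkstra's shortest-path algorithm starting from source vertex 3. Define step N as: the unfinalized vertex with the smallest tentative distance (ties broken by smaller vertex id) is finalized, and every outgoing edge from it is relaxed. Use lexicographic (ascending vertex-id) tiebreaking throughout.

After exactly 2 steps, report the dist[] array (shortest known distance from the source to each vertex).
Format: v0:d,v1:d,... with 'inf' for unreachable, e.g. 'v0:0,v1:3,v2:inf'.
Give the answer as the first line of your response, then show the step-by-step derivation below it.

v0:inf,v1:inf,v2:5,v3:0,v4:11

step 1: dist = v0:inf,v1:inf,v2:5,v3:0,v4:11
step 2: dist = v0:inf,v1:inf,v2:5,v3:0,v4:11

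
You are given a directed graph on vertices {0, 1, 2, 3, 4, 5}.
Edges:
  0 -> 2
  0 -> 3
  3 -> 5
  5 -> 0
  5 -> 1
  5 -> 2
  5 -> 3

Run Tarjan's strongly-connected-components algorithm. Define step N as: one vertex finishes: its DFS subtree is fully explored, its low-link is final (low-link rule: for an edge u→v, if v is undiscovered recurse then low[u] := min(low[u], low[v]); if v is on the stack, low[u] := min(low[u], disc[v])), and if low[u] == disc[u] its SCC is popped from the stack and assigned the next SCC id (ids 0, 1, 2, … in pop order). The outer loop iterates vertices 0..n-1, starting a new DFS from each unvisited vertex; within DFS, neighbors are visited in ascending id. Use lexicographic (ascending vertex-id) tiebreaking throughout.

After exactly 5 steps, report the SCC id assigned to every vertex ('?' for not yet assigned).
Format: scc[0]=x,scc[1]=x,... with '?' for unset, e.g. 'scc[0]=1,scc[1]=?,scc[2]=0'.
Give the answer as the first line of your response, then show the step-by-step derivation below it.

scc[0]=2,scc[1]=1,scc[2]=0,scc[3]=2,scc[4]=?,scc[5]=2

step 1: low=(low[0]=0,low[1]=?,low[2]=1,low[3]=?,low[4]=?,low[5]=?); scc=(scc[0]=?,scc[1]=?,scc[2]=0,scc[3]=?,scc[4]=?,scc[5]=?)
step 2: low=(low[0]=0,low[1]=4,low[2]=1,low[3]=2,low[4]=?,low[5]=0); scc=(scc[0]=?,scc[1]=1,scc[2]=0,scc[3]=?,scc[4]=?,scc[5]=?)
step 3: low=(low[0]=0,low[1]=4,low[2]=1,low[3]=2,low[4]=?,low[5]=0); scc=(scc[0]=?,scc[1]=1,scc[2]=0,scc[3]=?,scc[4]=?,scc[5]=?)
step 4: low=(low[0]=0,low[1]=4,low[2]=1,low[3]=0,low[4]=?,low[5]=0); scc=(scc[0]=?,scc[1]=1,scc[2]=0,scc[3]=?,scc[4]=?,scc[5]=?)
step 5: low=(low[0]=0,low[1]=4,low[2]=1,low[3]=0,low[4]=?,low[5]=0); scc=(scc[0]=2,scc[1]=1,scc[2]=0,scc[3]=2,scc[4]=?,scc[5]=2)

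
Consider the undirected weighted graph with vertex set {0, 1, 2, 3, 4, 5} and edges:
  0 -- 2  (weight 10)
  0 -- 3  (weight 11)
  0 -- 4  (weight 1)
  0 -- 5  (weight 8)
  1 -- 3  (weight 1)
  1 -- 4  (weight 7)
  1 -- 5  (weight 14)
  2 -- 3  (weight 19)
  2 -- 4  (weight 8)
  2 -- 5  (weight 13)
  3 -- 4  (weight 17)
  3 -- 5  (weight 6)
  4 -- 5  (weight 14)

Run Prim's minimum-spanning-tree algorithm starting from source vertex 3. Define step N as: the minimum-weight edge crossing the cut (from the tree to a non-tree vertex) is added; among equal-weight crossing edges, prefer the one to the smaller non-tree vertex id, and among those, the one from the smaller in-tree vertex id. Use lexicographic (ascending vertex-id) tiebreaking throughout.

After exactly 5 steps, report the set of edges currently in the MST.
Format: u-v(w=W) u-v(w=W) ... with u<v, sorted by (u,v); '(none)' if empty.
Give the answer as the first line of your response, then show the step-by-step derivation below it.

0-4(w=1) 1-3(w=1) 1-4(w=7) 2-4(w=8) 3-5(w=6)

step 1: add edge 1-3 (w=1); MST = {1-3(w=1)}
step 2: add edge 3-5 (w=6); MST = {1-3(w=1) 3-5(w=6)}
step 3: add edge 1-4 (w=7); MST = {1-3(w=1) 1-4(w=7) 3-5(w=6)}
step 4: add edge 0-4 (w=1); MST = {0-4(w=1) 1-3(w=1) 1-4(w=7) 3-5(w=6)}
step 5: add edge 2-4 (w=8); MST = {0-4(w=1) 1-3(w=1) 1-4(w=7) 2-4(w=8) 3-5(w=6)}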